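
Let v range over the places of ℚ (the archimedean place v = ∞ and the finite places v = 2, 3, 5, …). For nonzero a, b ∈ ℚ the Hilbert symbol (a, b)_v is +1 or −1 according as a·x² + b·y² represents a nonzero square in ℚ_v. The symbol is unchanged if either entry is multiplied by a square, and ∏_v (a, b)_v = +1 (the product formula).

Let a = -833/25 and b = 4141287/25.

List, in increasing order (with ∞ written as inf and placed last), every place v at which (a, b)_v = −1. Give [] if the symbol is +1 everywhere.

[2, 29, 41, 43]

(a, b) ≡ (-17, 51127) mod (ℚ^×)²; places V = {2, 3, 5, 7, 17, 29, 41, 43, ∞}.
(a,b)_43: α=0, u≡20; β=1, v≡3 (mod 43); (20|43)=-1, (3|43)=-1; sign (−1)^0·-1^1·-1^0 = -1.
(a,b)_5: α=-2, u≡2; β=-2, v≡2 (mod 5); (2|5)=-1, (2|5)=-1; sign (−1)^0·-1^-2·-1^-2 = +1.
(a,b)_3: α=0, u≡1; β=4, v≡1 (mod 3); (1|3)=+1, (1|3)=+1; sign (−1)^0·+1^4·+1^0 = +1.
(a,b)_2: α=0, β=0; u≡7, v≡7 (mod 8); ε(u)ε(v)=1·1, αω(v)=0·0, βω(u)=0·0; sum ≡ 1  ⇒  -1.
(a,b)_7: α=2, u≡1; β=0, v≡6 (mod 7); (1|7)=+1, (6|7)=-1; sign (−1)^0·+1^0·-1^2 = +1.
(a,b)_29: α=0, u≡27; β=1, v≡20 (mod 29); (27|29)=-1, (20|29)=+1; sign (−1)^0·-1^1·+1^0 = -1.
(a,b)_41: α=0, u≡29; β=1, v≡19 (mod 41); (29|41)=-1, (19|41)=-1; sign (−1)^0·-1^1·-1^0 = -1.
(a,b)_∞: sgn(-17)=−, sgn(51127)=+, so +1.
(a,b)_17: α=1, u≡13; β=0, v≡13 (mod 17); (13|17)=+1, (13|17)=+1; sign (−1)^0·+1^0·+1^1 = +1.
(-17, 51127 / ℚ) ramifies at {2, 29, 41, 43}: a division algebra.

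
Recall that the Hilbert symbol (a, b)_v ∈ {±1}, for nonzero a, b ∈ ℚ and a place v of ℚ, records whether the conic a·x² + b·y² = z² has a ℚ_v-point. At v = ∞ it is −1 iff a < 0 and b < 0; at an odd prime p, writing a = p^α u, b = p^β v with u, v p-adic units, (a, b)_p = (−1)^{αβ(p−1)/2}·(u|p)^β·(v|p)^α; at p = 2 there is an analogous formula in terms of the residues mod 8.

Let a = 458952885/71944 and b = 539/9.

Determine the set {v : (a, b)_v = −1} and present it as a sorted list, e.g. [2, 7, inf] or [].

Mod squares: a ≡ 9690, b ≡ 11. Check v ∈ {∞, 2, 3, 5, 7, 11, 17, 19, 23, 47}.
v=∞: 9690 > 0 and 11 > 0  ⇒  (a,b)_∞ = +1.
v=3: a=3^7·(≡2), b=3^-2·(≡2) mod 3; (2|3)=-1, (2|3)=-1; (−1)^{7·-2·1}·(-1)^-2·(-1)^7 = -1.
v=47: a=47^2·(≡27), b=47^0·(≡39) mod 47; (27|47)=+1, (39|47)=-1; (−1)^{2·0·23}·(+1)^0·(-1)^2 = +1.
v=5: a=5^1·(≡3), b=5^0·(≡1) mod 5; (3|5)=-1, (1|5)=+1; (−1)^{1·0·2}·(-1)^0·(+1)^1 = +1.
v=2: v_2(a)=-3, v_2(b)=0; units ≡ 5, 3 (mod 8); ε·ε+αω+βω = 0·1+-3·1+0·1 ≡ 1  ⇒  (a,b)_2 = -1.
v=11: a=11^0·(≡7), b=11^1·(≡3) mod 11; (7|11)=-1, (3|11)=+1; (−1)^{0·1·5}·(-1)^1·(+1)^0 = -1.
v=17: a=17^-1·(≡8), b=17^0·(≡7) mod 17; (8|17)=+1, (7|17)=-1; (−1)^{-1·0·8}·(+1)^0·(-1)^-1 = -1.
v=23: a=23^-2·(≡20), b=23^0·(≡19) mod 23; (20|23)=-1, (19|23)=-1; (−1)^{-2·0·11}·(-1)^0·(-1)^-2 = +1.
v=19: a=19^1·(≡5), b=19^0·(≡5) mod 19; (5|19)=+1, (5|19)=+1; (−1)^{1·0·9}·(+1)^0·(+1)^1 = +1.
v=7: a=7^0·(≡4), b=7^2·(≡2) mod 7; (4|7)=+1, (2|7)=+1; (−1)^{0·2·3}·(+1)^2·(+1)^0 = +1.
Ram(9690, 11) = {2, 3, 11, 17}; no ℚ_2-point on the conic.

[2, 3, 11, 17]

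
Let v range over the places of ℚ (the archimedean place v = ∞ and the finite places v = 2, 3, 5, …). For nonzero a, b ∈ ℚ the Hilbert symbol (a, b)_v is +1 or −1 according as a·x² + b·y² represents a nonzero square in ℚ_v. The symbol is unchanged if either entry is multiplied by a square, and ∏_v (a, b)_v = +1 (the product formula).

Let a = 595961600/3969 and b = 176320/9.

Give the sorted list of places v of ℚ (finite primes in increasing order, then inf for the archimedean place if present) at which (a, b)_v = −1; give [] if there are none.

[2, 19]

(a, b) ≡ (551, 2755) mod (ℚ^×)²; places V = {2, 3, 5, 7, 13, 19, 29, ∞}.
(a,b)_3: α=-4, u≡2; β=-2, v≡1 (mod 3); (2|3)=-1, (1|3)=+1; sign (−1)^0·-1^-2·+1^-4 = +1.
(a,b)_5: α=2, u≡1; β=1, v≡1 (mod 5); (1|5)=+1, (1|5)=+1; sign (−1)^0·+1^1·+1^2 = +1.
(a,b)_13: α=2, u≡5; β=0, v≡3 (mod 13); (5|13)=-1, (3|13)=+1; sign (−1)^0·-1^0·+1^2 = +1.
(a,b)_2: α=8, β=6; u≡7, v≡3 (mod 8); ε(u)ε(v)=1·1, αω(v)=8·1, βω(u)=6·0; sum ≡ 1  ⇒  -1.
(a,b)_7: α=-2, u≡6; β=0, v≡2 (mod 7); (6|7)=-1, (2|7)=+1; sign (−1)^0·-1^0·+1^-2 = +1.
(a,b)_19: α=1, u≡8; β=1, v≡3 (mod 19); (8|19)=-1, (3|19)=-1; sign (−1)^1·-1^1·-1^1 = -1.
(a,b)_∞: sgn(551)=+, sgn(2755)=+, so +1.
(a,b)_29: α=1, u≡11; β=1, v≡15 (mod 29); (11|29)=-1, (15|29)=-1; sign (−1)^0·-1^1·-1^1 = +1.
|Ram(551, 2755)| = 2, even; anisotropic at {2, 19}.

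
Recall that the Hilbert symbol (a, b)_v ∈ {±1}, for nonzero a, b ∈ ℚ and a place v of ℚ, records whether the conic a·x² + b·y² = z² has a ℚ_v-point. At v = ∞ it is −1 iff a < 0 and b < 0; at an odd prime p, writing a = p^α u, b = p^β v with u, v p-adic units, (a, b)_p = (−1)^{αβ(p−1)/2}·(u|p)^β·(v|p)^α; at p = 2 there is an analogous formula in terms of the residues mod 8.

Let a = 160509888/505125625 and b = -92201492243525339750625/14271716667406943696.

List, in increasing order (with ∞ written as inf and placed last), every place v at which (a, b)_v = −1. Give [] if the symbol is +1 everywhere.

[2, 29]

(a, b) ≡ (47, -29) mod (ℚ^×)²; places V = {2, 3, 5, 7, 11, 17, 29, 31, 47, ∞}.
(a,b)_3: α=2, u≡2; β=10, v≡1 (mod 3); (2|3)=-1, (1|3)=+1; sign (−1)^0·-1^10·+1^2 = +1.
(a,b)_31: α=-2, u≡16; β=-6, v≡2 (mod 31); (16|31)=+1, (2|31)=+1; sign (−1)^0·+1^-6·+1^-2 = +1.
(a,b)_11: α=2, u≡4; β=6, v≡4 (mod 11); (4|11)=+1, (4|11)=+1; sign (−1)^0·+1^6·+1^2 = +1.
(a,b)_2: α=6, β=-4; u≡7, v≡3 (mod 8); ε(u)ε(v)=1·1, αω(v)=6·1, βω(u)=-4·0; sum ≡ 1  ⇒  -1.
(a,b)_5: α=-4, u≡3; β=4, v≡4 (mod 5); (3|5)=-1, (4|5)=+1; sign (−1)^0·-1^4·+1^-4 = +1.
(a,b)_∞: sgn(47)=+, sgn(-29)=−, so +1.
(a,b)_17: α=0, u≡2; β=2, v≡7 (mod 17); (2|17)=+1, (7|17)=-1; sign (−1)^0·+1^2·-1^0 = +1.
(a,b)_29: α=-2, u≡18; β=-5, v≡13 (mod 29); (18|29)=-1, (13|29)=+1; sign (−1)^0·-1^-5·+1^-2 = -1.
(a,b)_47: α=1, u≡8; β=4, v≡2 (mod 47); (8|47)=+1, (2|47)=+1; sign (−1)^0·+1^4·+1^1 = +1.
(a,b)_7: α=2, u≡5; β=-2, v≡5 (mod 7); (5|7)=-1, (5|7)=-1; sign (−1)^0·-1^-2·-1^2 = +1.
|Ram(47, -29)| = 2, even; anisotropic at {2, 29}.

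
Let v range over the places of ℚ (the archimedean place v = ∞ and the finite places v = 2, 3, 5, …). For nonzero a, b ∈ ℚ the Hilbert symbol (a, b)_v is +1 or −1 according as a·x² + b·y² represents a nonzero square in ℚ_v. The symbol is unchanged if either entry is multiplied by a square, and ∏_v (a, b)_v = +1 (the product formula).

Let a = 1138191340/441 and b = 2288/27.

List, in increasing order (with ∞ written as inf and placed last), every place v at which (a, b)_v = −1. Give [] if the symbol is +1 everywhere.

(a, b) ≡ (115, 429) mod (ℚ^×)²; places V = {2, 3, 5, 7, 11, 13, 23, ∞}.
(a,b)_∞: sgn(115)=+, sgn(429)=+, so +1.
(a,b)_7: α=-2, u≡3; β=0, v≡1 (mod 7); (3|7)=-1, (1|7)=+1; sign (−1)^0·-1^0·+1^-2 = +1.
(a,b)_11: α=4, u≡3; β=1, v≡2 (mod 11); (3|11)=+1, (2|11)=-1; sign (−1)^0·+1^1·-1^4 = +1.
(a,b)_2: α=2, β=4; u≡3, v≡5 (mod 8); ε(u)ε(v)=1·0, αω(v)=2·1, βω(u)=4·1; sum ≡ 0  ⇒  +1.
(a,b)_3: α=-2, u≡1; β=-3, v≡2 (mod 3); (1|3)=+1, (2|3)=-1; sign (−1)^0·+1^-3·-1^-2 = +1.
(a,b)_5: α=1, u≡3; β=0, v≡4 (mod 5); (3|5)=-1, (4|5)=+1; sign (−1)^0·-1^0·+1^1 = +1.
(a,b)_23: α=1, u≡14; β=0, v≡20 (mod 23); (14|23)=-1, (20|23)=-1; sign (−1)^0·-1^0·-1^1 = -1.
(a,b)_13: α=2, u≡11; β=1, v≡7 (mod 13); (11|13)=-1, (7|13)=-1; sign (−1)^0·-1^1·-1^2 = -1.
(115, 429 / ℚ) ramifies at {13, 23}: a division algebra.

[13, 23]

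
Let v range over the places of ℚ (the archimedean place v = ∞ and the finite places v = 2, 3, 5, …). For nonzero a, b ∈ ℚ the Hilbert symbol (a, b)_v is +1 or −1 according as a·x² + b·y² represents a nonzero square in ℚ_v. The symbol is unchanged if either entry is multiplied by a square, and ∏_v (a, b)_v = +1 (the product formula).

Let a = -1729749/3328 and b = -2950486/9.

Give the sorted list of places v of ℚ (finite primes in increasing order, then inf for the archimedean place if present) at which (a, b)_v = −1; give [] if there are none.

(a, b) ≡ (-273, -60214) mod (ℚ^×)²; places V = {2, 3, 7, 11, 13, 17, 23, 41, ∞}.
(a,b)_3: α=1, u≡2; β=-2, v≡2 (mod 3); (2|3)=-1, (2|3)=-1; sign (−1)^0·-1^-2·-1^1 = -1.
(a,b)_2: α=-8, β=1; u≡7, v≡5 (mod 8); ε(u)ε(v)=1·0, αω(v)=-8·1, βω(u)=1·0; sum ≡ 0  ⇒  +1.
(a,b)_17: α=0, u≡4; β=1, v≡7 (mod 17); (4|17)=+1, (7|17)=-1; sign (−1)^0·+1^1·-1^0 = +1.
(a,b)_13: α=-1, u≡2; β=0, v≡8 (mod 13); (2|13)=-1, (8|13)=-1; sign (−1)^0·-1^0·-1^-1 = -1.
(a,b)_23: α=0, u≡18; β=1, v≡9 (mod 23); (18|23)=+1, (9|23)=+1; sign (−1)^0·+1^1·+1^0 = +1.
(a,b)_7: α=3, u≡6; β=3, v≡4 (mod 7); (6|7)=-1, (4|7)=+1; sign (−1)^1·-1^3·+1^3 = +1.
(a,b)_11: α=0, u≡2; β=1, v≡1 (mod 11); (2|11)=-1, (1|11)=+1; sign (−1)^0·-1^1·+1^0 = -1.
(a,b)_∞: sgn(-273)=−, sgn(-60214)=−, so -1.
(a,b)_41: α=2, u≡17; β=0, v≡27 (mod 41); (17|41)=-1, (27|41)=-1; sign (−1)^0·-1^0·-1^2 = +1.
Ram(-273, -60214) = {3, 11, 13, ∞}; no ℚ_3-point on the conic.

[3, 11, 13, inf]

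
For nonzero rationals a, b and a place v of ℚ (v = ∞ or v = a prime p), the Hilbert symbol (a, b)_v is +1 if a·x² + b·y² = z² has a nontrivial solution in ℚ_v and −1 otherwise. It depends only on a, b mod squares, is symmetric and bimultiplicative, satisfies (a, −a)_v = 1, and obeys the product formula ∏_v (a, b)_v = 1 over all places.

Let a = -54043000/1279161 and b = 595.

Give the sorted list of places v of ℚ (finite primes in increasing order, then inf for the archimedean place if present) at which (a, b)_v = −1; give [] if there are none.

Mod squares: a ≡ -1870, b ≡ 595. Check v ∈ {∞, 2, 3, 5, 7, 11, 13, 17, 29}.
v=13: a=13^-2·(≡5), b=13^0·(≡10) mod 13; (5|13)=-1, (10|13)=+1; (−1)^{-2·0·6}·(-1)^0·(+1)^-2 = +1.
v=7: a=7^0·(≡5), b=7^1·(≡1) mod 7; (5|7)=-1, (1|7)=+1; (−1)^{0·1·3}·(-1)^1·(+1)^0 = -1.
v=17: a=17^3·(≡13), b=17^1·(≡1) mod 17; (13|17)=+1, (1|17)=+1; (−1)^{3·1·8}·(+1)^1·(+1)^3 = +1.
v=29: a=29^-2·(≡14), b=29^0·(≡15) mod 29; (14|29)=-1, (15|29)=-1; (−1)^{-2·0·14}·(-1)^0·(-1)^-2 = +1.
v=3: a=3^-2·(≡2), b=3^0·(≡1) mod 3; (2|3)=-1, (1|3)=+1; (−1)^{-2·0·1}·(-1)^0·(+1)^-2 = +1.
v=∞: -1870 < 0 and 595 > 0  ⇒  (a,b)_∞ = +1.
v=5: a=5^3·(≡1), b=5^1·(≡4) mod 5; (1|5)=+1, (4|5)=+1; (−1)^{3·1·2}·(+1)^1·(+1)^3 = +1.
v=11: a=11^1·(≡10), b=11^0·(≡1) mod 11; (10|11)=-1, (1|11)=+1; (−1)^{1·0·5}·(-1)^0·(+1)^1 = +1.
v=2: v_2(a)=3, v_2(b)=0; units ≡ 1, 3 (mod 8); ε·ε+αω+βω = 0·1+3·1+0·0 ≡ 1  ⇒  (a,b)_2 = -1.
Ram(-1870, 595) = {2, 7}; no ℚ_2-point on the conic.

[2, 7]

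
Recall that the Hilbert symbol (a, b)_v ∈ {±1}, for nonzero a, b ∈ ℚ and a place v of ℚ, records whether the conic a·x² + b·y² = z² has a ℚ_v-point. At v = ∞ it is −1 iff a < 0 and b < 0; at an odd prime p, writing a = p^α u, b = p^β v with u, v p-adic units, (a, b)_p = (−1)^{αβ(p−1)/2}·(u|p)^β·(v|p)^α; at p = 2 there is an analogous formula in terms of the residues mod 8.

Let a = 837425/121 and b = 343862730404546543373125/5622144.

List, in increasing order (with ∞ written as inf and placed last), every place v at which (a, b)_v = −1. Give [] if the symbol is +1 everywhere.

[3, 43]

Mod squares: a ≡ 33497, b ≡ 2622. Check v ∈ {∞, 2, 3, 5, 11, 19, 23, 41, 43}.
v=2: v_2(a)=0, v_2(b)=-7; units ≡ 1, 7 (mod 8); ε·ε+αω+βω = 0·1+0·0+-7·0 ≡ 0  ⇒  (a,b)_2 = +1.
v=43: a=43^1·(≡22), b=43^4·(≡32) mod 43; (22|43)=-1, (32|43)=-1; (−1)^{1·4·21}·(-1)^4·(-1)^1 = -1.
v=23: a=23^0·(≡3), b=23^1·(≡19) mod 23; (3|23)=+1, (19|23)=-1; (−1)^{0·1·11}·(+1)^1·(-1)^0 = +1.
v=19: a=19^1·(≡2), b=19^5·(≡7) mod 19; (2|19)=-1, (7|19)=+1; (−1)^{1·5·9}·(-1)^5·(+1)^1 = +1.
v=5: a=5^2·(≡2), b=5^4·(≡3) mod 5; (2|5)=-1, (3|5)=-1; (−1)^{2·4·2}·(-1)^4·(-1)^2 = +1.
v=41: a=41^1·(≡17), b=41^4·(≡16) mod 41; (17|41)=-1, (16|41)=+1; (−1)^{1·4·20}·(-1)^4·(+1)^1 = +1.
v=11: a=11^-2·(≡6), b=11^-4·(≡3) mod 11; (6|11)=-1, (3|11)=+1; (−1)^{-2·-4·5}·(-1)^-4·(+1)^-2 = +1.
v=∞: 33497 > 0 and 2622 > 0  ⇒  (a,b)_∞ = +1.
v=3: a=3^0·(≡2), b=3^-1·(≡1) mod 3; (2|3)=-1, (1|3)=+1; (−1)^{0·-1·1}·(-1)^-1·(+1)^0 = -1.
Ram(33497, 2622) = {3, 43}; no ℚ_3-point on the conic.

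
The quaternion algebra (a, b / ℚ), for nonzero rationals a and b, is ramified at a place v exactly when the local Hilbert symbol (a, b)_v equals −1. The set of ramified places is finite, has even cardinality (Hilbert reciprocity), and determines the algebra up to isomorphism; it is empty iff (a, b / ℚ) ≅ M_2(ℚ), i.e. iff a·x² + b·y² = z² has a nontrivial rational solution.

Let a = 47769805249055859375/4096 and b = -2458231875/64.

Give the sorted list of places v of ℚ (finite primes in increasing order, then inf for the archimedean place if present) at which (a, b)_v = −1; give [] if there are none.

[11, 29]

(a, b) ≡ (87, -437019) mod (ℚ^×)²; places V = {2, 3, 5, 7, 11, 17, 19, 29, 41, ∞}.
(a,b)_3: α=11, u≡2; β=3, v≡1 (mod 3); (2|3)=-1, (1|3)=+1; sign (−1)^1·-1^3·+1^11 = +1.
(a,b)_∞: sgn(87)=+, sgn(-437019)=−, so +1.
(a,b)_19: α=0, u≡17; β=1, v≡12 (mod 19); (17|19)=+1, (12|19)=-1; sign (−1)^0·+1^1·-1^0 = +1.
(a,b)_11: α=0, u≡8; β=1, v≡5 (mod 11); (8|11)=-1, (5|11)=+1; sign (−1)^0·-1^1·+1^0 = -1.
(a,b)_29: α=1, u≡26; β=0, v≡3 (mod 29); (26|29)=-1, (3|29)=-1; sign (−1)^0·-1^0·-1^1 = -1.
(a,b)_5: α=8, u≡3; β=4, v≡1 (mod 5); (3|5)=-1, (1|5)=+1; sign (−1)^0·-1^4·+1^8 = +1.
(a,b)_2: α=-12, β=-6; u≡7, v≡5 (mod 8); ε(u)ε(v)=1·0, αω(v)=-12·1, βω(u)=-6·0; sum ≡ 0  ⇒  +1.
(a,b)_17: α=2, u≡13; β=1, v≡7 (mod 17); (13|17)=+1, (7|17)=-1; sign (−1)^0·+1^1·-1^2 = +1.
(a,b)_41: α=2, u≡40; β=1, v≡36 (mod 41); (40|41)=+1, (36|41)=+1; sign (−1)^0·+1^1·+1^2 = +1.
(a,b)_7: α=2, u≡5; β=0, v≡6 (mod 7); (5|7)=-1, (6|7)=-1; sign (−1)^0·-1^0·-1^2 = +1.
Ram(87, -437019) = {11, 29}; no ℚ_11-point on the conic.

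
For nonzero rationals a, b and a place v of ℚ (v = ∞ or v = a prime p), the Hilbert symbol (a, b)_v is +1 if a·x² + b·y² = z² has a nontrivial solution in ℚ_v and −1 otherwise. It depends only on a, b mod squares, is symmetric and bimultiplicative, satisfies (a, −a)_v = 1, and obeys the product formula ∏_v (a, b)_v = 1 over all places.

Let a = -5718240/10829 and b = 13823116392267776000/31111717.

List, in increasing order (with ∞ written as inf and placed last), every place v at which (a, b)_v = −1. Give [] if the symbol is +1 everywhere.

(a, b) ≡ (-24310, 27170) mod (ℚ^×)²; places V = {2, 3, 5, 7, 11, 13, 17, 19, ∞}.
(a,b)_7: α=-2, u≡1; β=-2, v≡3 (mod 7); (1|7)=+1, (3|7)=-1; sign (−1)^0·+1^-2·-1^-2 = +1.
(a,b)_2: α=5, β=25; u≡5, v≡1 (mod 8); ε(u)ε(v)=0·0, αω(v)=5·0, βω(u)=25·1; sum ≡ 1  ⇒  -1.
(a,b)_∞: sgn(-24310)=−, sgn(27170)=+, so +1.
(a,b)_17: α=-1, u≡2; β=-2, v≡15 (mod 17); (2|17)=+1, (15|17)=+1; sign (−1)^0·+1^-2·+1^-1 = +1.
(a,b)_11: α=1, u≡4; β=3, v≡7 (mod 11); (4|11)=+1, (7|11)=-1; sign (−1)^1·+1^3·-1^1 = +1.
(a,b)_19: α=2, u≡13; β=5, v≡9 (mod 19); (13|19)=-1, (9|19)=+1; sign (−1)^0·-1^5·+1^2 = -1.
(a,b)_5: α=1, u≡3; β=3, v≡4 (mod 5); (3|5)=-1, (4|5)=+1; sign (−1)^0·-1^3·+1^1 = -1.
(a,b)_3: α=2, u≡2; β=0, v≡2 (mod 3); (2|3)=-1, (2|3)=-1; sign (−1)^0·-1^0·-1^2 = +1.
(a,b)_13: α=-1, u≡5; β=-3, v≡1 (mod 13); (5|13)=-1, (1|13)=+1; sign (−1)^0·-1^-3·+1^-1 = -1.
Ram(-24310, 27170) = {2, 5, 13, 19}; no ℚ_2-point on the conic.

[2, 5, 13, 19]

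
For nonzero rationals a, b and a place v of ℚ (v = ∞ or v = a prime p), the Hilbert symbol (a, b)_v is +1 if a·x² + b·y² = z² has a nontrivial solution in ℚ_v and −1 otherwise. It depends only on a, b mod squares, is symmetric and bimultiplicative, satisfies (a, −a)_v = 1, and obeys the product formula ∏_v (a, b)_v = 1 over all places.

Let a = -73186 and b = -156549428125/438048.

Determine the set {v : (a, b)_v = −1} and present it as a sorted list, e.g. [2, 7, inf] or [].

(a, b) ≡ (-73186, -365930) mod (ℚ^×)²; places V = {2, 3, 5, 13, 23, 37, 43, ∞}.
(a,b)_5: α=0, u≡4; β=5, v≡1 (mod 5); (4|5)=+1, (1|5)=+1; sign (−1)^0·+1^5·+1^0 = +1.
(a,b)_2: α=1, β=-5; u≡7, v≡3 (mod 8); ε(u)ε(v)=1·1, αω(v)=1·1, βω(u)=-5·0; sum ≡ 0  ⇒  +1.
(a,b)_3: α=0, u≡2; β=-4, v≡1 (mod 3); (2|3)=-1, (1|3)=+1; sign (−1)^0·-1^-4·+1^0 = +1.
(a,b)_43: α=1, u≡18; β=1, v≡40 (mod 43); (18|43)=-1, (40|43)=+1; sign (−1)^1·-1^1·+1^1 = +1.
(a,b)_∞: sgn(-73186)=−, sgn(-365930)=−, so -1.
(a,b)_13: α=0, u≡4; β=-2, v≡8 (mod 13); (4|13)=+1, (8|13)=-1; sign (−1)^0·+1^-2·-1^0 = +1.
(a,b)_37: α=1, u≡20; β=3, v≡34 (mod 37); (20|37)=-1, (34|37)=+1; sign (−1)^0·-1^3·+1^1 = -1.
(a,b)_23: α=1, u≡15; β=1, v≡4 (mod 23); (15|23)=-1, (4|23)=+1; sign (−1)^1·-1^1·+1^1 = +1.
Ram(-73186, -365930) = {37, ∞}; no ℚ_37-point on the conic.

[37, inf]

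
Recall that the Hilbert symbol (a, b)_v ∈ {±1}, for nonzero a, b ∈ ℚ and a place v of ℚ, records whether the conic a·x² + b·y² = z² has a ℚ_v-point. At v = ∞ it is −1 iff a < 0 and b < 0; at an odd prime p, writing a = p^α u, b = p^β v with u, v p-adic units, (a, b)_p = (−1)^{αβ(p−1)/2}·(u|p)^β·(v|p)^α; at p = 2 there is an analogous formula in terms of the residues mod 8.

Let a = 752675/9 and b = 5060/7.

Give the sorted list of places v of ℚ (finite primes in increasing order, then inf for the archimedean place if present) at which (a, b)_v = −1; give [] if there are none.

Mod squares: a ≡ 30107, b ≡ 8855. Check v ∈ {∞, 2, 3, 5, 7, 11, 17, 23}.
v=∞: 30107 > 0 and 8855 > 0  ⇒  (a,b)_∞ = +1.
v=3: a=3^-2·(≡2), b=3^0·(≡2) mod 3; (2|3)=-1, (2|3)=-1; (−1)^{-2·0·1}·(-1)^0·(-1)^-2 = +1.
v=11: a=11^1·(≡3), b=11^1·(≡6) mod 11; (3|11)=+1, (6|11)=-1; (−1)^{1·1·5}·(+1)^1·(-1)^1 = +1.
v=17: a=17^1·(≡14), b=17^0·(≡4) mod 17; (14|17)=-1, (4|17)=+1; (−1)^{1·0·8}·(-1)^0·(+1)^1 = +1.
v=7: a=7^1·(≡6), b=7^-1·(≡6) mod 7; (6|7)=-1, (6|7)=-1; (−1)^{1·-1·3}·(-1)^-1·(-1)^1 = -1.
v=2: v_2(a)=0, v_2(b)=2; units ≡ 3, 7 (mod 8); ε·ε+αω+βω = 1·1+0·0+2·1 ≡ 1  ⇒  (a,b)_2 = -1.
v=5: a=5^2·(≡3), b=5^1·(≡1) mod 5; (3|5)=-1, (1|5)=+1; (−1)^{2·1·2}·(-1)^1·(+1)^2 = -1.
v=23: a=23^1·(≡20), b=23^1·(≡15) mod 23; (20|23)=-1, (15|23)=-1; (−1)^{1·1·11}·(-1)^1·(-1)^1 = -1.
Ram(30107, 8855) = {2, 5, 7, 23}; no ℚ_2-point on the conic.

[2, 5, 7, 23]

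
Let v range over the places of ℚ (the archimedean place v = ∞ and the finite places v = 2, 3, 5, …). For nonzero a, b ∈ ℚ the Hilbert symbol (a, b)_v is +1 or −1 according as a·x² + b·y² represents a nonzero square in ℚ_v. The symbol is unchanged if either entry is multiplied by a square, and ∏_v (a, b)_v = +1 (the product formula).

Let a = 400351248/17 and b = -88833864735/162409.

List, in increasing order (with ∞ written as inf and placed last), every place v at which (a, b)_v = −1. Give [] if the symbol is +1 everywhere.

Mod squares: a ≡ 43401, b ≡ -697015. Check v ∈ {∞, 2, 3, 5, 7, 11, 13, 17, 19, 23, 29, 31, 37}.
v=5: a=5^0·(≡4), b=5^1·(≡2) mod 5; (4|5)=+1, (2|5)=-1; (−1)^{0·1·2}·(+1)^1·(-1)^0 = +1.
v=11: a=11^2·(≡7), b=11^1·(≡8) mod 11; (7|11)=-1, (8|11)=-1; (−1)^{2·1·5}·(-1)^1·(-1)^2 = -1.
v=2: v_2(a)=4, v_2(b)=0; units ≡ 1, 1 (mod 8); ε·ε+αω+βω = 0·0+4·0+0·0 ≡ 0  ⇒  (a,b)_2 = +1.
v=23: a=23^1·(≡9), b=23^1·(≡9) mod 23; (9|23)=+1, (9|23)=+1; (−1)^{1·1·11}·(+1)^1·(+1)^1 = -1.
v=3: a=3^5·(≡1), b=3^2·(≡2) mod 3; (1|3)=+1, (2|3)=-1; (−1)^{5·2·1}·(+1)^2·(-1)^5 = -1.
v=∞: 43401 > 0 and -697015 < 0  ⇒  (a,b)_∞ = +1.
v=17: a=17^-1·(≡7), b=17^2·(≡4) mod 17; (7|17)=-1, (4|17)=+1; (−1)^{-1·2·8}·(-1)^2·(+1)^-1 = +1.
v=37: a=37^1·(≡21), b=37^0·(≡9) mod 37; (21|37)=+1, (9|37)=+1; (−1)^{1·0·18}·(+1)^0·(+1)^1 = +1.
v=13: a=13^0·(≡6), b=13^-2·(≡5) mod 13; (6|13)=-1, (5|13)=-1; (−1)^{0·-2·6}·(-1)^-2·(-1)^0 = +1.
v=19: a=19^0·(≡16), b=19^1·(≡4) mod 19; (16|19)=+1, (4|19)=+1; (−1)^{0·1·9}·(+1)^1·(+1)^0 = +1.
v=29: a=29^0·(≡11), b=29^1·(≡25) mod 29; (11|29)=-1, (25|29)=+1; (−1)^{0·1·14}·(-1)^1·(+1)^0 = -1.
v=7: a=7^0·(≡1), b=7^2·(≡6) mod 7; (1|7)=+1, (6|7)=-1; (−1)^{0·2·3}·(+1)^2·(-1)^0 = +1.
v=31: a=31^0·(≡8), b=31^-2·(≡7) mod 31; (8|31)=+1, (7|31)=+1; (−1)^{0·-2·15}·(+1)^-2·(+1)^0 = +1.
|Ram(43401, -697015)| = 4, even; anisotropic at {3, 11, 23, 29}.

[3, 11, 23, 29]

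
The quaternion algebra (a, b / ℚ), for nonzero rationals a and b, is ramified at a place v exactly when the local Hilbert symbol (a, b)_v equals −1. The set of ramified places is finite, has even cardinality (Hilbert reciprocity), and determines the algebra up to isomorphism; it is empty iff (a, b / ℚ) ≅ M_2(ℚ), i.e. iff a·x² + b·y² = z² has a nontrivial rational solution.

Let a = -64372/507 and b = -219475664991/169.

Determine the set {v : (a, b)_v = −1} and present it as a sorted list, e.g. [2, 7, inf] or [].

[3, 7, 23, inf]

(a, b) ≡ (-399, -62031) mod (ℚ^×)²; places V = {2, 3, 7, 11, 13, 19, 23, 29, 31, ∞}.
(a,b)_∞: sgn(-399)=−, sgn(-62031)=−, so -1.
(a,b)_2: α=2, β=0; u≡1, v≡1 (mod 8); ε(u)ε(v)=0·0, αω(v)=2·0, βω(u)=0·0; sum ≡ 0  ⇒  +1.
(a,b)_31: α=0, u≡7; β=1, v≡7 (mod 31); (7|31)=+1, (7|31)=+1; sign (−1)^0·+1^1·+1^0 = +1.
(a,b)_19: α=1, u≡1; β=2, v≡6 (mod 19); (1|19)=+1, (6|19)=+1; sign (−1)^0·+1^2·+1^1 = +1.
(a,b)_7: α=1, u≡3; β=0, v≡5 (mod 7); (3|7)=-1, (5|7)=-1; sign (−1)^0·-1^0·-1^1 = -1.
(a,b)_11: α=2, u≡7; β=2, v≡4 (mod 11); (7|11)=-1, (4|11)=+1; sign (−1)^0·-1^2·+1^2 = +1.
(a,b)_23: α=0, u≡5; β=1, v≡10 (mod 23); (5|23)=-1, (10|23)=-1; sign (−1)^0·-1^1·-1^0 = -1.
(a,b)_13: α=-2, u≡10; β=-2, v≡2 (mod 13); (10|13)=+1, (2|13)=-1; sign (−1)^0·+1^-2·-1^-2 = +1.
(a,b)_3: α=-1, u≡2; β=5, v≡2 (mod 3); (2|3)=-1, (2|3)=-1; sign (−1)^1·-1^5·-1^-1 = -1.
(a,b)_29: α=0, u≡13; β=1, v≡24 (mod 29); (13|29)=+1, (24|29)=+1; sign (−1)^0·+1^1·+1^0 = +1.
(-399, -62031 / ℚ) ramifies at {3, 7, 23, ∞}: a division algebra.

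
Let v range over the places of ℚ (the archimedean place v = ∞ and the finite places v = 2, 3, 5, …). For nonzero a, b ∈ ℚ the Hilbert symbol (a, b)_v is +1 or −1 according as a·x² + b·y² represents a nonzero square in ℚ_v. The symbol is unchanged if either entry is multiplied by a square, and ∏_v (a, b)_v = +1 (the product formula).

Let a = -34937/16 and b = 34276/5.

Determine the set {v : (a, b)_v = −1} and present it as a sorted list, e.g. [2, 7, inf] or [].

[5, 11, 23, 31]

(a, b) ≡ (-713, 42845) mod (ℚ^×)²; places V = {2, 5, 7, 11, 19, 23, 31, 41, ∞}.
(a,b)_5: α=0, u≡3; β=-1, v≡1 (mod 5); (3|5)=-1, (1|5)=+1; sign (−1)^0·-1^-1·+1^0 = -1.
(a,b)_19: α=0, u≡5; β=1, v≡15 (mod 19); (5|19)=+1, (15|19)=-1; sign (−1)^0·+1^1·-1^0 = +1.
(a,b)_2: α=-4, β=2; u≡7, v≡5 (mod 8); ε(u)ε(v)=1·0, αω(v)=-4·1, βω(u)=2·0; sum ≡ 0  ⇒  +1.
(a,b)_41: α=0, u≡33; β=1, v≡36 (mod 41); (33|41)=+1, (36|41)=+1; sign (−1)^0·+1^1·+1^0 = +1.
(a,b)_7: α=2, u≡4; β=0, v≡5 (mod 7); (4|7)=+1, (5|7)=-1; sign (−1)^0·+1^0·-1^2 = +1.
(a,b)_23: α=1, u≡10; β=0, v≡15 (mod 23); (10|23)=-1, (15|23)=-1; sign (−1)^0·-1^0·-1^1 = -1.
(a,b)_11: α=0, u≡2; β=1, v≡5 (mod 11); (2|11)=-1, (5|11)=+1; sign (−1)^0·-1^1·+1^0 = -1.
(a,b)_∞: sgn(-713)=−, sgn(42845)=+, so +1.
(a,b)_31: α=1, u≡9; β=0, v≡29 (mod 31); (9|31)=+1, (29|31)=-1; sign (−1)^0·+1^0·-1^1 = -1.
(-713, 42845 / ℚ) ramifies at {5, 11, 23, 31}: a division algebra.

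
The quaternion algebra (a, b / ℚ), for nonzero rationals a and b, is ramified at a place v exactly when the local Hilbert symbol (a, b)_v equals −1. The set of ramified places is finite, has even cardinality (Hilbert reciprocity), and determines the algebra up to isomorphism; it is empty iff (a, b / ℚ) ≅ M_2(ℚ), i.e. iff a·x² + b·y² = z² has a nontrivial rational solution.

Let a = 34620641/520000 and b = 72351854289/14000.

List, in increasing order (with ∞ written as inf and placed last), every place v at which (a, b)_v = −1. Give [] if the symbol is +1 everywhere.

[5, 11]

Mod squares: a ≡ 2717, b ≡ 35. Check v ∈ {∞, 2, 3, 5, 7, 11, 13, 19, 37}.
v=13: a=13^-1·(≡10), b=13^2·(≡1) mod 13; (10|13)=+1, (1|13)=+1; (−1)^{-1·2·6}·(+1)^2·(+1)^-1 = +1.
v=11: a=11^3·(≡5), b=11^4·(≡7) mod 11; (5|11)=+1, (7|11)=-1; (−1)^{3·4·5}·(+1)^4·(-1)^3 = -1.
v=3: a=3^0·(≡2), b=3^4·(≡2) mod 3; (2|3)=-1, (2|3)=-1; (−1)^{0·4·1}·(-1)^4·(-1)^0 = +1.
v=19: a=19^1·(≡12), b=19^2·(≡5) mod 19; (12|19)=-1, (5|19)=+1; (−1)^{1·2·9}·(-1)^2·(+1)^1 = +1.
v=37: a=37^2·(≡9), b=37^0·(≡22) mod 37; (9|37)=+1, (22|37)=-1; (−1)^{2·0·18}·(+1)^0·(-1)^2 = +1.
v=7: a=7^0·(≡4), b=7^-1·(≡3) mod 7; (4|7)=+1, (3|7)=-1; (−1)^{0·-1·3}·(+1)^-1·(-1)^0 = +1.
v=2: v_2(a)=-6, v_2(b)=-4; units ≡ 5, 3 (mod 8); ε·ε+αω+βω = 0·1+-6·1+-4·1 ≡ 0  ⇒  (a,b)_2 = +1.
v=∞: 2717 > 0 and 35 > 0  ⇒  (a,b)_∞ = +1.
v=5: a=5^-4·(≡3), b=5^-3·(≡2) mod 5; (3|5)=-1, (2|5)=-1; (−1)^{-4·-3·2}·(-1)^-3·(-1)^-4 = -1.
(2717, 35 / ℚ) ramifies at {5, 11}: a division algebra.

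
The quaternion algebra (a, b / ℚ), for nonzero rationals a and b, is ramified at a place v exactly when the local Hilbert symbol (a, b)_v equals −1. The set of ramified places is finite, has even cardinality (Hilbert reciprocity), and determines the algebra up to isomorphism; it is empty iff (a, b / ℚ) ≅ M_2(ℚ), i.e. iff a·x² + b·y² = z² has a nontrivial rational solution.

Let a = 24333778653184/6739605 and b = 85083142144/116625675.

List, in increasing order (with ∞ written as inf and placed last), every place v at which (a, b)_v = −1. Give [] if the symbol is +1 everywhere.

[2, 3, 5, 13]

(a, b) ≡ (5, 858) mod (ℚ^×)²; places V = {2, 3, 5, 7, 11, 13, 29, 43, ∞}.
(a,b)_7: α=4, u≡5; β=4, v≡2 (mod 7); (5|7)=-1, (2|7)=+1; sign (−1)^0·-1^4·+1^4 = +1.
(a,b)_13: α=2, u≡7; β=1, v≡12 (mod 13); (7|13)=-1, (12|13)=+1; sign (−1)^0·-1^1·+1^2 = -1.
(a,b)_3: α=-6, u≡2; β=-1, v≡1 (mod 3); (2|3)=-1, (1|3)=+1; sign (−1)^0·-1^-1·+1^-6 = -1.
(a,b)_2: α=12, β=11; u≡5, v≡5 (mod 8); ε(u)ε(v)=0·0, αω(v)=12·1, βω(u)=11·1; sum ≡ 1  ⇒  -1.
(a,b)_5: α=-1, u≡4; β=-2, v≡2 (mod 5); (4|5)=+1, (2|5)=-1; sign (−1)^0·+1^-2·-1^-1 = -1.
(a,b)_11: α=4, u≡1; β=3, v≡1 (mod 11); (1|11)=+1, (1|11)=+1; sign (−1)^0·+1^3·+1^4 = +1.
(a,b)_29: α=0, u≡6; β=-2, v≡17 (mod 29); (6|29)=+1, (17|29)=-1; sign (−1)^0·+1^-2·-1^0 = +1.
(a,b)_43: α=-2, u≡18; β=-2, v≡41 (mod 43); (18|43)=-1, (41|43)=+1; sign (−1)^0·-1^-2·+1^-2 = +1.
(a,b)_∞: sgn(5)=+, sgn(858)=+, so +1.
Ram(5, 858) = {2, 3, 5, 13}; no ℚ_2-point on the conic.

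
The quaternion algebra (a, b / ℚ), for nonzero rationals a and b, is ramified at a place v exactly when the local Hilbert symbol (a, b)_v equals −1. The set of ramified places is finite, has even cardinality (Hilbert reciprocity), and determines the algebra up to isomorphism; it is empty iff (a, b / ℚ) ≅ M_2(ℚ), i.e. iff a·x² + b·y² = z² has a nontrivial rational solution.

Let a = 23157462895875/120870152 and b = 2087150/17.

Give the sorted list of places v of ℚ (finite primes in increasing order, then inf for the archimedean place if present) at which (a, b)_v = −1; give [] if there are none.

Mod squares: a ≡ 14630, b ≡ 8398. Check v ∈ {∞, 2, 3, 5, 7, 11, 13, 17, 19, 23, 31}.
v=3: a=3^2·(≡2), b=3^0·(≡1) mod 3; (2|3)=-1, (1|3)=+1; (−1)^{2·0·1}·(-1)^0·(+1)^2 = +1.
v=13: a=13^-4·(≡5), b=13^3·(≡10) mod 13; (5|13)=-1, (10|13)=+1; (−1)^{-4·3·6}·(-1)^3·(+1)^-4 = -1.
v=5: a=5^3·(≡1), b=5^2·(≡3) mod 5; (1|5)=+1, (3|5)=-1; (−1)^{3·2·2}·(+1)^2·(-1)^3 = -1.
v=17: a=17^0·(≡11), b=17^-1·(≡9) mod 17; (11|17)=-1, (9|17)=+1; (−1)^{0·-1·8}·(-1)^-1·(+1)^0 = -1.
v=19: a=19^1·(≡10), b=19^1·(≡4) mod 19; (10|19)=-1, (4|19)=+1; (−1)^{1·1·9}·(-1)^1·(+1)^1 = +1.
v=23: a=23^-2·(≡12), b=23^0·(≡9) mod 23; (12|23)=+1, (9|23)=+1; (−1)^{-2·0·11}·(+1)^0·(+1)^-2 = +1.
v=31: a=31^2·(≡29), b=31^0·(≡19) mod 31; (29|31)=-1, (19|31)=+1; (−1)^{2·0·15}·(-1)^0·(+1)^2 = +1.
v=7: a=7^1·(≡4), b=7^0·(≡3) mod 7; (4|7)=+1, (3|7)=-1; (−1)^{1·0·3}·(+1)^0·(-1)^1 = -1.
v=∞: 14630 > 0 and 8398 > 0  ⇒  (a,b)_∞ = +1.
v=11: a=11^5·(≡8), b=11^0·(≡9) mod 11; (8|11)=-1, (9|11)=+1; (−1)^{5·0·5}·(-1)^0·(+1)^5 = +1.
v=2: v_2(a)=-3, v_2(b)=1; units ≡ 3, 7 (mod 8); ε·ε+αω+βω = 1·1+-3·0+1·1 ≡ 0  ⇒  (a,b)_2 = +1.
Ram(14630, 8398) = {5, 7, 13, 17}; no ℚ_5-point on the conic.

[5, 7, 13, 17]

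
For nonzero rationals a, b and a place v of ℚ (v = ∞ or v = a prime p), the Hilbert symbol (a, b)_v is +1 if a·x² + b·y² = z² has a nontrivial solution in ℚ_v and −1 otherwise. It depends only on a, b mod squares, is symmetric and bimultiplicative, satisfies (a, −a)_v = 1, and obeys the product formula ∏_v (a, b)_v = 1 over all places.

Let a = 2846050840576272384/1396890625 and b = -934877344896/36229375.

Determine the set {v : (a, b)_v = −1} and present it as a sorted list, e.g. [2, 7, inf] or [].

[2, 3, 7, 29]

(a, b) ≡ (1914, -462) mod (ℚ^×)²; places V = {2, 3, 5, 7, 11, 13, 19, 23, 29, ∞}.
(a,b)_19: α=2, u≡12; β=2, v≡14 (mod 19); (12|19)=-1, (14|19)=-1; sign (−1)^0·-1^2·-1^2 = +1.
(a,b)_7: α=0, u≡5; β=-3, v≡1 (mod 7); (5|7)=-1, (1|7)=+1; sign (−1)^0·-1^-3·+1^0 = -1.
(a,b)_11: α=1, u≡4; β=1, v≡6 (mod 11); (4|11)=+1, (6|11)=-1; sign (−1)^1·+1^1·-1^1 = +1.
(a,b)_29: α=3, u≡3; β=2, v≡10 (mod 29); (3|29)=-1, (10|29)=-1; sign (−1)^0·-1^2·-1^3 = -1.
(a,b)_2: α=11, β=7; u≡5, v≡1 (mod 8); ε(u)ε(v)=0·0, αω(v)=11·0, βω(u)=7·1; sum ≡ 1  ⇒  -1.
(a,b)_23: α=-2, u≡21; β=0, v≡21 (mod 23); (21|23)=-1, (21|23)=-1; sign (−1)^0·-1^0·-1^-2 = +1.
(a,b)_∞: sgn(1914)=+, sgn(-462)=−, so +1.
(a,b)_13: α=-2, u≡4; β=-2, v≡5 (mod 13); (4|13)=+1, (5|13)=-1; sign (−1)^0·+1^-2·-1^-2 = +1.
(a,b)_3: α=15, u≡2; β=7, v≡2 (mod 3); (2|3)=-1, (2|3)=-1; sign (−1)^1·-1^7·-1^15 = -1.
(a,b)_5: α=-6, u≡4; β=-4, v≡2 (mod 5); (4|5)=+1, (2|5)=-1; sign (−1)^0·+1^-4·-1^-6 = +1.
Ram(1914, -462) = {2, 3, 7, 29}; no ℚ_2-point on the conic.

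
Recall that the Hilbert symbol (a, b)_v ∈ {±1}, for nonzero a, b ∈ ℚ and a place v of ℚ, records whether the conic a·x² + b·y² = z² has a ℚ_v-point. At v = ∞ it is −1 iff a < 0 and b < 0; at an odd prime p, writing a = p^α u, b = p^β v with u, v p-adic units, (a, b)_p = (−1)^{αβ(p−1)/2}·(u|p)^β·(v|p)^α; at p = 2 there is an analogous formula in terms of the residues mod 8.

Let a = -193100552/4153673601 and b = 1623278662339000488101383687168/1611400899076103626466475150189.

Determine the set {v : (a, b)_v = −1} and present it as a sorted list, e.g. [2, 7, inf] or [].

Mod squares: a ≡ -2, b ≡ 14007. Check v ∈ {∞, 2, 3, 7, 11, 13, 17, 23, 29, 31, 37}.
v=11: a=11^-2·(≡3), b=11^-6·(≡4) mod 11; (3|11)=+1, (4|11)=+1; (−1)^{-2·-6·5}·(+1)^-6·(+1)^-2 = +1.
v=29: a=29^0·(≡19), b=29^1·(≡12) mod 29; (19|29)=-1, (12|29)=-1; (−1)^{0·1·14}·(-1)^1·(-1)^0 = -1.
v=3: a=3^-6·(≡1), b=3^-13·(≡1) mod 3; (1|3)=+1, (1|3)=+1; (−1)^{-6·-13·1}·(+1)^-13·(+1)^-6 = +1.
v=∞: -2 < 0 and 14007 > 0  ⇒  (a,b)_∞ = +1.
v=7: a=7^-2·(≡5), b=7^-3·(≡3) mod 7; (5|7)=-1, (3|7)=-1; (−1)^{-2·-3·3}·(-1)^-3·(-1)^-2 = -1.
v=37: a=37^0·(≡18), b=37^-4·(≡11) mod 37; (18|37)=-1, (11|37)=+1; (−1)^{0·-4·18}·(-1)^-4·(+1)^0 = +1.
v=13: a=13^0·(≡8), b=13^2·(≡11) mod 13; (8|13)=-1, (11|13)=-1; (−1)^{0·2·6}·(-1)^2·(-1)^0 = +1.
v=23: a=23^0·(≡20), b=23^1·(≡15) mod 23; (20|23)=-1, (15|23)=-1; (−1)^{0·1·11}·(-1)^1·(-1)^0 = -1.
v=2: v_2(a)=3, v_2(b)=10; units ≡ 7, 7 (mod 8); ε·ε+αω+βω = 1·1+3·0+10·0 ≡ 1  ⇒  (a,b)_2 = -1.
v=17: a=17^6·(≡15), b=17^18·(≡2) mod 17; (15|17)=+1, (2|17)=+1; (−1)^{6·18·8}·(+1)^18·(+1)^6 = +1.
v=31: a=31^-2·(≡15), b=31^-6·(≡21) mod 31; (15|31)=-1, (21|31)=-1; (−1)^{-2·-6·15}·(-1)^-6·(-1)^-2 = +1.
|Ram(-2, 14007)| = 4, even; anisotropic at {2, 7, 23, 29}.

[2, 7, 23, 29]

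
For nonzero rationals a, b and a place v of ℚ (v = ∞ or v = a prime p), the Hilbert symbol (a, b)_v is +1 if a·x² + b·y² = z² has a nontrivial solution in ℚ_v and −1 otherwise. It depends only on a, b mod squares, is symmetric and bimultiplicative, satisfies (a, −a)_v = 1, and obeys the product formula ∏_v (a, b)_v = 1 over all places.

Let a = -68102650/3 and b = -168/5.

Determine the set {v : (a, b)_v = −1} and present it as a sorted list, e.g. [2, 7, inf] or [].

(a, b) ≡ (-462, -210) mod (ℚ^×)²; places V = {2, 3, 5, 7, 11, 19, ∞}.
(a,b)_3: α=-1, u≡2; β=1, v≡2 (mod 3); (2|3)=-1, (2|3)=-1; sign (−1)^1·-1^1·-1^-1 = -1.
(a,b)_2: α=1, β=3; u≡1, v≡7 (mod 8); ε(u)ε(v)=0·1, αω(v)=1·0, βω(u)=3·0; sum ≡ 0  ⇒  +1.
(a,b)_5: α=2, u≡3; β=-1, v≡2 (mod 5); (3|5)=-1, (2|5)=-1; sign (−1)^0·-1^-1·-1^2 = -1.
(a,b)_19: α=2, u≡13; β=0, v≡12 (mod 19); (13|19)=-1, (12|19)=-1; sign (−1)^0·-1^0·-1^2 = +1.
(a,b)_11: α=1, u≡8; β=0, v≡6 (mod 11); (8|11)=-1, (6|11)=-1; sign (−1)^0·-1^0·-1^1 = -1.
(a,b)_∞: sgn(-462)=−, sgn(-210)=−, so -1.
(a,b)_7: α=3, u≡4; β=1, v≡5 (mod 7); (4|7)=+1, (5|7)=-1; sign (−1)^1·+1^1·-1^3 = +1.
(-462, -210 / ℚ) ramifies at {3, 5, 11, ∞}: a division algebra.

[3, 5, 11, inf]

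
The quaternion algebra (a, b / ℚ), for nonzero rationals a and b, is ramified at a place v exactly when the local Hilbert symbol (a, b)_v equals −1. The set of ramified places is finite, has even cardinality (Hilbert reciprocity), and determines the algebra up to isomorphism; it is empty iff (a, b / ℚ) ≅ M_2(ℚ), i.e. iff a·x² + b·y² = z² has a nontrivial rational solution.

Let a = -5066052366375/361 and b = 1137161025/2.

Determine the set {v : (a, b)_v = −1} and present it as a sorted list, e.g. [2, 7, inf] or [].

Mod squares: a ≡ -255255, b ≡ 9282. Check v ∈ {∞, 2, 3, 5, 7, 11, 13, 17, 19}.
v=2: v_2(a)=0, v_2(b)=-1; units ≡ 1, 1 (mod 8); ε·ε+αω+βω = 0·0+0·0+-1·0 ≡ 0  ⇒  (a,b)_2 = +1.
v=7: a=7^1·(≡6), b=7^1·(≡3) mod 7; (6|7)=-1, (3|7)=-1; (−1)^{1·1·3}·(-1)^1·(-1)^1 = -1.
v=3: a=3^9·(≡1), b=3^5·(≡1) mod 3; (1|3)=+1, (1|3)=+1; (−1)^{9·5·1}·(+1)^5·(+1)^9 = -1.
v=∞: -255255 < 0 and 9282 > 0  ⇒  (a,b)_∞ = +1.
v=11: a=11^3·(≡1), b=11^2·(≡5) mod 11; (1|11)=+1, (5|11)=+1; (−1)^{3·2·5}·(+1)^2·(+1)^3 = +1.
v=5: a=5^3·(≡4), b=5^2·(≡3) mod 5; (4|5)=+1, (3|5)=-1; (−1)^{3·2·2}·(+1)^2·(-1)^3 = -1.
v=13: a=13^1·(≡5), b=13^1·(≡3) mod 13; (5|13)=-1, (3|13)=+1; (−1)^{1·1·6}·(-1)^1·(+1)^1 = -1.
v=17: a=17^1·(≡16), b=17^1·(≡2) mod 17; (16|17)=+1, (2|17)=+1; (−1)^{1·1·8}·(+1)^1·(+1)^1 = +1.
v=19: a=19^-2·(≡12), b=19^0·(≡12) mod 19; (12|19)=-1, (12|19)=-1; (−1)^{-2·0·9}·(-1)^0·(-1)^-2 = +1.
(-255255, 9282 / ℚ) ramifies at {3, 5, 7, 13}: a division algebra.

[3, 5, 7, 13]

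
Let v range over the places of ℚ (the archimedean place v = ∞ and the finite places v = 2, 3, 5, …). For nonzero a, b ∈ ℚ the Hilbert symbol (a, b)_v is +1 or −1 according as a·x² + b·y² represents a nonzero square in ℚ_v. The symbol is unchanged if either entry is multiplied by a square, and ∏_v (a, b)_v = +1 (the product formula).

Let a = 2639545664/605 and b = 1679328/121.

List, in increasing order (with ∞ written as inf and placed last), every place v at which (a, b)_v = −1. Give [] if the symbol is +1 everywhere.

[5, 19]

Mod squares: a ≡ 713545, b ≡ 238. Check v ∈ {∞, 2, 3, 5, 7, 11, 17, 19, 29, 37}.
v=17: a=17^2·(≡16), b=17^1·(≡7) mod 17; (16|17)=+1, (7|17)=-1; (−1)^{2·1·8}·(+1)^1·(-1)^2 = +1.
v=37: a=37^1·(≡20), b=37^0·(≡12) mod 37; (20|37)=-1, (12|37)=+1; (−1)^{1·0·18}·(-1)^0·(+1)^1 = +1.
v=11: a=11^-2·(≡6), b=11^-2·(≡2) mod 11; (6|11)=-1, (2|11)=-1; (−1)^{-2·-2·5}·(-1)^-2·(-1)^-2 = +1.
v=19: a=19^1·(≡1), b=19^0·(≡10) mod 19; (1|19)=+1, (10|19)=-1; (−1)^{1·0·9}·(+1)^0·(-1)^1 = -1.
v=∞: 713545 > 0 and 238 > 0  ⇒  (a,b)_∞ = +1.
v=2: v_2(a)=6, v_2(b)=5; units ≡ 1, 7 (mod 8); ε·ε+αω+βω = 0·1+6·0+5·0 ≡ 0  ⇒  (a,b)_2 = +1.
v=7: a=7^1·(≡2), b=7^3·(≡5) mod 7; (2|7)=+1, (5|7)=-1; (−1)^{1·3·3}·(+1)^3·(-1)^1 = +1.
v=5: a=5^-1·(≡4), b=5^0·(≡3) mod 5; (4|5)=+1, (3|5)=-1; (−1)^{-1·0·2}·(+1)^0·(-1)^-1 = -1.
v=29: a=29^1·(≡1), b=29^0·(≡5) mod 29; (1|29)=+1, (5|29)=+1; (−1)^{1·0·14}·(+1)^0·(+1)^1 = +1.
v=3: a=3^0·(≡1), b=3^2·(≡1) mod 3; (1|3)=+1, (1|3)=+1; (−1)^{0·2·1}·(+1)^2·(+1)^0 = +1.
|Ram(713545, 238)| = 2, even; anisotropic at {5, 19}.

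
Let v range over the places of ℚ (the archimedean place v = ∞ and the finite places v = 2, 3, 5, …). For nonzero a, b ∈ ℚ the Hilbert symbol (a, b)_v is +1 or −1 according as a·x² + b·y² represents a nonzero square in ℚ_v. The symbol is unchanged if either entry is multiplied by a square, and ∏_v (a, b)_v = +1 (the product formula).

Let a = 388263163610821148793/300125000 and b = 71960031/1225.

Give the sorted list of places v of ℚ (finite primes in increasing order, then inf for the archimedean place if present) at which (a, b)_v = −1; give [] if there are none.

[11, 23]

(a, b) ≡ (66, 391) mod (ℚ^×)²; places V = {2, 3, 5, 7, 11, 13, 17, 23, ∞}.
(a,b)_7: α=-4, u≡3; β=-2, v≡6 (mod 7); (3|7)=-1, (6|7)=-1; sign (−1)^0·-1^-2·-1^-4 = +1.
(a,b)_5: α=-6, u≡1; β=-2, v≡4 (mod 5); (1|5)=+1, (4|5)=+1; sign (−1)^0·+1^-2·+1^-6 = +1.
(a,b)_17: α=2, u≡15; β=1, v≡11 (mod 17); (15|17)=+1, (11|17)=-1; sign (−1)^0·+1^1·-1^2 = +1.
(a,b)_13: α=6, u≡9; β=2, v≡12 (mod 13); (9|13)=+1, (12|13)=+1; sign (−1)^0·+1^2·+1^6 = +1.
(a,b)_11: α=7, u≡8; β=2, v≡10 (mod 11); (8|11)=-1, (10|11)=-1; sign (−1)^0·-1^2·-1^7 = -1.
(a,b)_23: α=2, u≡22; β=1, v≡5 (mod 23); (22|23)=-1, (5|23)=-1; sign (−1)^0·-1^1·-1^2 = -1.
(a,b)_2: α=-3, β=0; u≡1, v≡7 (mod 8); ε(u)ε(v)=0·1, αω(v)=-3·0, βω(u)=0·0; sum ≡ 0  ⇒  +1.
(a,b)_∞: sgn(66)=+, sgn(391)=+, so +1.
(a,b)_3: α=3, u≡1; β=2, v≡1 (mod 3); (1|3)=+1, (1|3)=+1; sign (−1)^0·+1^2·+1^3 = +1.
Ram(66, 391) = {11, 23}; no ℚ_11-point on the conic.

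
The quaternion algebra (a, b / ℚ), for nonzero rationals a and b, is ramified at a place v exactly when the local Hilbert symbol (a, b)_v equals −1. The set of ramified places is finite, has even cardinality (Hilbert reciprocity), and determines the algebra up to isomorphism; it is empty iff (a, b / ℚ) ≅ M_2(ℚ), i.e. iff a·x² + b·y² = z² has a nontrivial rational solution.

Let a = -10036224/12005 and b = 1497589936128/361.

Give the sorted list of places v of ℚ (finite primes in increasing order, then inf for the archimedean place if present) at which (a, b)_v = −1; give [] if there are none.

[2, 5, 11, 13]

Mod squares: a ≡ -5, b ≡ 143. Check v ∈ {∞, 2, 3, 5, 7, 11, 13, 19, 41}.
v=11: a=11^2·(≡10), b=11^1·(≡2) mod 11; (10|11)=-1, (2|11)=-1; (−1)^{2·1·5}·(-1)^1·(-1)^2 = -1.
v=13: a=13^0·(≡6), b=13^3·(≡11) mod 13; (6|13)=-1, (11|13)=-1; (−1)^{0·3·6}·(-1)^3·(-1)^0 = -1.
v=19: a=19^0·(≡2), b=19^-2·(≡2) mod 19; (2|19)=-1, (2|19)=-1; (−1)^{0·-2·9}·(-1)^-2·(-1)^0 = +1.
v=7: a=7^-4·(≡1), b=7^0·(≡5) mod 7; (1|7)=+1, (5|7)=-1; (−1)^{-4·0·3}·(+1)^0·(-1)^-4 = +1.
v=2: v_2(a)=10, v_2(b)=12; units ≡ 3, 7 (mod 8); ε·ε+αω+βω = 1·1+10·0+12·1 ≡ 1  ⇒  (a,b)_2 = -1.
v=5: a=5^-1·(≡1), b=5^0·(≡3) mod 5; (1|5)=+1, (3|5)=-1; (−1)^{-1·0·2}·(+1)^0·(-1)^-1 = -1.
v=3: a=3^4·(≡1), b=3^2·(≡2) mod 3; (1|3)=+1, (2|3)=-1; (−1)^{4·2·1}·(+1)^2·(-1)^4 = +1.
v=41: a=41^0·(≡10), b=41^2·(≡40) mod 41; (10|41)=+1, (40|41)=+1; (−1)^{0·2·20}·(+1)^2·(+1)^0 = +1.
v=∞: -5 < 0 and 143 > 0  ⇒  (a,b)_∞ = +1.
|Ram(-5, 143)| = 4, even; anisotropic at {2, 5, 11, 13}.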